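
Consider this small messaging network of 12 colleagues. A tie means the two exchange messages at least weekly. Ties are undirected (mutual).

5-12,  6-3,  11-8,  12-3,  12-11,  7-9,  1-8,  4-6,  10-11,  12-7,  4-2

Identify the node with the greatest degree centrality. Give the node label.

Degrees — 1:1, 2:1, 3:2, 4:2, 5:1, 6:2, 7:2, 8:2, 9:1, 10:1, 11:3, 12:4.
The maximum is 4, attained only by 12.

12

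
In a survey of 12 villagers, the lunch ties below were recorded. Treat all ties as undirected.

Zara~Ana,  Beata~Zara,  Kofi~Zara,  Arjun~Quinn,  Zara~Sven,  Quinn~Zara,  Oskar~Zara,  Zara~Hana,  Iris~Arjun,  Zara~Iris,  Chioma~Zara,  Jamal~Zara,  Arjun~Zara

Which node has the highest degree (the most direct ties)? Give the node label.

Zara

Degrees — Ana:1, Arjun:3, Beata:1, Chioma:1, Hana:1, Iris:2, Jamal:1, Kofi:1, Oskar:1, Quinn:2, Sven:1, Zara:11.
The maximum is 11, attained only by Zara.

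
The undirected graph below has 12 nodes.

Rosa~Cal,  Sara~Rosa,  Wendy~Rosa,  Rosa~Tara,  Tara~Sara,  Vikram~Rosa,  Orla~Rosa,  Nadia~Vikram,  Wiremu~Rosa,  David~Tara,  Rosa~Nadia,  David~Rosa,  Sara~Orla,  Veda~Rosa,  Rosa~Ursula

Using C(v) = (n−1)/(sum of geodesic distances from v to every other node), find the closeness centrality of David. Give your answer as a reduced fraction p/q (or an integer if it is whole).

Distances from David: Cal:2, Nadia:2, Orla:2, Rosa:1, Sara:2, Tara:1, Ursula:2, Veda:2, Vikram:2, Wendy:2, Wiremu:2. Sum = 20.
n = 12, so closeness = 11/20.

11/20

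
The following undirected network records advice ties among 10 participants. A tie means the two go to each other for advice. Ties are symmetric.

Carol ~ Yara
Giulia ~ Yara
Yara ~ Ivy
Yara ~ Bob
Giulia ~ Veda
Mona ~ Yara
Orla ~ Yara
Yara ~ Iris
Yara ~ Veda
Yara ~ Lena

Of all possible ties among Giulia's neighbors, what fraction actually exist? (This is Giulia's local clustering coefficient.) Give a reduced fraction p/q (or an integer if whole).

Giulia's neighbors: Veda and Yara (k = 2).
Possible neighbor pairs: C(2,2) = 1. Edges among them: Veda–Yara → e = 1.
Clustering(Giulia) = 1/1.

1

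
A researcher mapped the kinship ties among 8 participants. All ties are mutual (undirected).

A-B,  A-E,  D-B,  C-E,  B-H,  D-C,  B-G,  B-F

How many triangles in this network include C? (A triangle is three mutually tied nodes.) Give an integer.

0

C's neighbors are D and E, but none of them are tied to each other, so no triangle contains C.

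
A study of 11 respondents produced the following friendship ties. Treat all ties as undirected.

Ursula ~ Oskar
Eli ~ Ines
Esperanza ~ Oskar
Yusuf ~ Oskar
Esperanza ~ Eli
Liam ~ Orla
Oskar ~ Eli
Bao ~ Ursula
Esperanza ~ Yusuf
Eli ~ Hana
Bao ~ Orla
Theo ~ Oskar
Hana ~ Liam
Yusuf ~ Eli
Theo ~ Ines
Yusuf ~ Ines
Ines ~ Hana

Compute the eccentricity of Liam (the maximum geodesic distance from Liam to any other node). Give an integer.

Distances from Liam: Bao:2, Eli:2, Esperanza:3, Hana:1, Ines:2, Orla:1, Oskar:3, Theo:3, Ursula:3, Yusuf:3.
The largest is 3 (to Yusuf, Theo, Esperanza, Oskar, and Ursula), so the eccentricity of Liam is 3.

3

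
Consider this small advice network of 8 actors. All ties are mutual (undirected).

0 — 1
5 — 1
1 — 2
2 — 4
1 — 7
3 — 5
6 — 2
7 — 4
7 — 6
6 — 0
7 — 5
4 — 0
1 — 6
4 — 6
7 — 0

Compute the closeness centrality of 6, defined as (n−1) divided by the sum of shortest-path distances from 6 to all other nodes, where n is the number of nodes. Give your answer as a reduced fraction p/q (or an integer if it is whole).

7/10

Distances from 6: 0:1, 1:1, 2:1, 3:3, 4:1, 5:2, 7:1. Sum = 10.
n = 8, so closeness = 7/10.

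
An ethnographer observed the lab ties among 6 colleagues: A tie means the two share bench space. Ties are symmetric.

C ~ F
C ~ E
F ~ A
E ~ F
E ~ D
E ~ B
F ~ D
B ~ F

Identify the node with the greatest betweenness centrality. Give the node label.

Unnormalized betweenness of each node: A:0, B:0, C:0, D:0, E:3/2, F:11/2.
F has the largest value, 11/2, making it the main broker — the node through which the most shortest paths run.

F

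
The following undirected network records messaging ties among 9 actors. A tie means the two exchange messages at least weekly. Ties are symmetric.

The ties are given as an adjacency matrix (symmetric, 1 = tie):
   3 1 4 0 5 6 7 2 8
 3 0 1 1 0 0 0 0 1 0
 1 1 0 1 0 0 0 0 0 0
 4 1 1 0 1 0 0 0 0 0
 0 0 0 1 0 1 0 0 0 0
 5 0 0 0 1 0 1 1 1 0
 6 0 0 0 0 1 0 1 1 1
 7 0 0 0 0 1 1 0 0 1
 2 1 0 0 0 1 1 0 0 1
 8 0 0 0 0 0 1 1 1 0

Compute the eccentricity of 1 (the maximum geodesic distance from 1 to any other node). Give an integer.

Distances from 1: 0:2, 2:2, 3:1, 4:1, 5:3, 6:3, 7:4, 8:3.
The largest is 4 (to 7), so the eccentricity of 1 is 4.

4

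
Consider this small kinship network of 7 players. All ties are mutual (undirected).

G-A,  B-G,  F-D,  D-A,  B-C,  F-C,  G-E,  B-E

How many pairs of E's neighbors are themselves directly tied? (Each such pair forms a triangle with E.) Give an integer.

E's neighbors: B and G.
Neighbor pairs that are themselves tied: E–B–G. Each forms one triangle with E, for 1 in total.

1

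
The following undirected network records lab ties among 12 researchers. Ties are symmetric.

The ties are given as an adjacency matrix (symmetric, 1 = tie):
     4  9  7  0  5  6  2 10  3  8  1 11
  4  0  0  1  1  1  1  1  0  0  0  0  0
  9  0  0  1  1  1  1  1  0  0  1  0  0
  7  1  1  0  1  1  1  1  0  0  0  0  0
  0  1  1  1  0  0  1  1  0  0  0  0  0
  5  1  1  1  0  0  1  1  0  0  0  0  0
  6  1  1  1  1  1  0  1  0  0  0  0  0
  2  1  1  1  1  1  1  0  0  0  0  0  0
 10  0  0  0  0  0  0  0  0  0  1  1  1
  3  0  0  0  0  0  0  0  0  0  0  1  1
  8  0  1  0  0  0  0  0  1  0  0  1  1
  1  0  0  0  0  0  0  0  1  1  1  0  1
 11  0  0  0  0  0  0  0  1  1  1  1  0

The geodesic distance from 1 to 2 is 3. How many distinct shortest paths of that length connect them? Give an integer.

The shortest distance is 3, and the only length-3 path is 1–8–9–2. So there is exactly 1 shortest path.

1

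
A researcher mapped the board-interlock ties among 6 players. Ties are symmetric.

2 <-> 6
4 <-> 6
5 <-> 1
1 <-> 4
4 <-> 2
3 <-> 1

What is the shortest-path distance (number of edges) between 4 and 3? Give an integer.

One shortest route is 4 – 1 – 3, which uses 2 edges, and 4 and 3 are not directly tied, so nothing shorter exists. So d(4,3) = 2.

2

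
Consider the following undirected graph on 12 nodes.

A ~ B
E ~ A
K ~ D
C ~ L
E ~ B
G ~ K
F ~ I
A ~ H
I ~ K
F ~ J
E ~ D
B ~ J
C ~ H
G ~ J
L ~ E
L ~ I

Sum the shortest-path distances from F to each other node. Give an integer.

Distances from F: A:3, B:2, C:3, D:3, E:3, G:2, H:4, I:1, J:1, K:2, L:2.
Sum = 3 + 2 + 3 + 3 + 3 + 2 + 4 + 1 + 1 + 2 + 2 = 26.

26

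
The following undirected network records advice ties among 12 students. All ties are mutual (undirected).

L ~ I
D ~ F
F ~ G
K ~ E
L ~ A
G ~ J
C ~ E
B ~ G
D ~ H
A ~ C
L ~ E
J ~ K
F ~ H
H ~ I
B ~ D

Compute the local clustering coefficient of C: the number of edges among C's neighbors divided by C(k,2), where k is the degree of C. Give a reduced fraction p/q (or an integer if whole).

0

C's neighbors: A and E (k = 2).
Possible neighbor pairs: C(2,2) = 1. Edges among them: none → e = 0.
Clustering(C) = 0/1.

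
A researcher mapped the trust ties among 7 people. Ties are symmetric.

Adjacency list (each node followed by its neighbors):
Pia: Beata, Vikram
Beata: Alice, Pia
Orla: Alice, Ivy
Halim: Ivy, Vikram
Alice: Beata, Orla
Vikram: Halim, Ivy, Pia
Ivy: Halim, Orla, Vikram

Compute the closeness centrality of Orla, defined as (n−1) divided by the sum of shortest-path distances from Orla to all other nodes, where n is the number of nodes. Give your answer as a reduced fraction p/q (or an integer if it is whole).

Distances from Orla: Alice:1, Beata:2, Halim:2, Ivy:1, Pia:3, Vikram:2. Sum = 11.
n = 7, so closeness = 6/11.

6/11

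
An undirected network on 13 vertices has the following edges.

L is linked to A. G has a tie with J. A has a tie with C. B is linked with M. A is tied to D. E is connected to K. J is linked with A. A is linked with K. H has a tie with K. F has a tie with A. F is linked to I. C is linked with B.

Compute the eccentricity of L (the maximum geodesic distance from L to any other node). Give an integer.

4

Distances from L: A:1, B:3, C:2, D:2, E:3, F:2, G:3, H:3, I:3, J:2, K:2, M:4.
The largest is 4 (to M), so the eccentricity of L is 4.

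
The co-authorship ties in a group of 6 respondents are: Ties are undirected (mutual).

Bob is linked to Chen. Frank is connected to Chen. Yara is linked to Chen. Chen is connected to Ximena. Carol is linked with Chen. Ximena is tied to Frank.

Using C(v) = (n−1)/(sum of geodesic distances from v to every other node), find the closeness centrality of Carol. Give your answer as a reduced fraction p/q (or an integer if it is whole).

5/9

Distances from Carol: Bob:2, Chen:1, Frank:2, Ximena:2, Yara:2. Sum = 9.
n = 6, so closeness = 5/9.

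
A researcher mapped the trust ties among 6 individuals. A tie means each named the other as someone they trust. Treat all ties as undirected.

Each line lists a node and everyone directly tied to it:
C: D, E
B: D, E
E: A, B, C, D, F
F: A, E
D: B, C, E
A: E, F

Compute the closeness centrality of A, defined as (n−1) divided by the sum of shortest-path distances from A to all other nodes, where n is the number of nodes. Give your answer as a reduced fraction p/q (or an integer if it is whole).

5/8

Distances from A: B:2, C:2, D:2, E:1, F:1. Sum = 8.
n = 6, so closeness = 5/8.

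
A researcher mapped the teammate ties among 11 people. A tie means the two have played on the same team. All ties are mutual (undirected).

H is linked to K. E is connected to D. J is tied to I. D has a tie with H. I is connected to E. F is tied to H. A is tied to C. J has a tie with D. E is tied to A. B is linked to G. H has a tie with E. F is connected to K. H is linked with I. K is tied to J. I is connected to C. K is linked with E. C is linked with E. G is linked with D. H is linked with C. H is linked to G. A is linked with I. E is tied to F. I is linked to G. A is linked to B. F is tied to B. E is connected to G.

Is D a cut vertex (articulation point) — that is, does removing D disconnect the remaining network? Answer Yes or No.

Even without D, every remaining node can still reach every other (the residual graph is connected), so D is not a cut vertex.

No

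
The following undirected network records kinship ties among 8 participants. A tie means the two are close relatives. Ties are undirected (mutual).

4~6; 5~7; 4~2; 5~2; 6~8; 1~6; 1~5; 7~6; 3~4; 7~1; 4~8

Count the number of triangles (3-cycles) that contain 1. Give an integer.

2

1's neighbors: 5, 6, and 7.
Neighbor pairs that are themselves tied: 1–5–7; 1–6–7. Each forms one triangle with 1, for 2 in total.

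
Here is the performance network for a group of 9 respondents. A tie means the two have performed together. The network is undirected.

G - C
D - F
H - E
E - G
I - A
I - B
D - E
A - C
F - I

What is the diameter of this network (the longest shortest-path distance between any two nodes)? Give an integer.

Eccentricity of each node (its greatest distance to any other): A:4, B:5, C:3, D:3, E:4, F:3, G:4, H:5, I:4.
The maximum eccentricity is 5, realized for instance by the pair H–B via H – E – D – F – I – B. So the diameter is 5.

5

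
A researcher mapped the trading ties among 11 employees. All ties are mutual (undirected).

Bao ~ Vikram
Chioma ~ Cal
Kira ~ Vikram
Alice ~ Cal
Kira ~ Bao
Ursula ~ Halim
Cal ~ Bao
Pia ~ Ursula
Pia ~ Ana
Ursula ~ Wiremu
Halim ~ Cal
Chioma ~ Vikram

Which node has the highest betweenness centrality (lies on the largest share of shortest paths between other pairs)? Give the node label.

Cal

Unnormalized betweenness of each node: Alice:0, Ana:0, Bao:21/2, Cal:59/2, Chioma:7/2, Halim:24, Kira:0, Pia:9, Ursula:23, Vikram:3/2, Wiremu:0.
Cal has the largest value, 59/2, making it the main broker — the node through which the most shortest paths run.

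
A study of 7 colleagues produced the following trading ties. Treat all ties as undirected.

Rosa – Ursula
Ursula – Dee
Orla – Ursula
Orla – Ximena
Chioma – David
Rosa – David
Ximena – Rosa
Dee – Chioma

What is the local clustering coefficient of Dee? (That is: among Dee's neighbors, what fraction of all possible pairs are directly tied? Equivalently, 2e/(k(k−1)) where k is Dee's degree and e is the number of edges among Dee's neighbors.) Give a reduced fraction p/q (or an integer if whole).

0

Dee's neighbors: Chioma and Ursula (k = 2).
Possible neighbor pairs: C(2,2) = 1. Edges among them: none → e = 0.
Clustering(Dee) = 0/1.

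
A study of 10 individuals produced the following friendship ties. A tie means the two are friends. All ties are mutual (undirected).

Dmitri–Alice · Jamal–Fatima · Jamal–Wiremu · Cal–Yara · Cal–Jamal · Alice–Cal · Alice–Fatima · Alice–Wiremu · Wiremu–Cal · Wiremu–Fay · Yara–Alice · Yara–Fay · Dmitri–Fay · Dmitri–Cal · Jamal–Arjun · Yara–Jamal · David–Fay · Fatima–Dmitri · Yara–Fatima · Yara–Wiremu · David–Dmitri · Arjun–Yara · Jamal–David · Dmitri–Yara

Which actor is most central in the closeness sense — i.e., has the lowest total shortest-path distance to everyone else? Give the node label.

Yara

Farness (sum of distances to all others) for each node — Alice:13, Arjun:16, Cal:13, David:15, Dmitri:12, Fatima:14, Fay:14, Jamal:12, Wiremu:13, Yara:10.
The smallest farness is 10, for Yara, so Yara has the highest closeness.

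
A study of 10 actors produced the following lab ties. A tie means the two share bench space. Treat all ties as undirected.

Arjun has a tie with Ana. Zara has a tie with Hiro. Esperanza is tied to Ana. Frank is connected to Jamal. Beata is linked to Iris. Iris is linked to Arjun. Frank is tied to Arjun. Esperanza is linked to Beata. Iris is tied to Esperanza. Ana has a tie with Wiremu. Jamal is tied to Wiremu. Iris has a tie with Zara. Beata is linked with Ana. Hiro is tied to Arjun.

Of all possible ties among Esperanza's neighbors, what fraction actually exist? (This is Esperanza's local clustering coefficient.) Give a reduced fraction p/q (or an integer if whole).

Esperanza's neighbors: Ana, Beata, and Iris (k = 3).
Possible neighbor pairs: C(3,2) = 3. Edges among them: Ana–Beata, Beata–Iris → e = 2.
Clustering(Esperanza) = 2/3.

2/3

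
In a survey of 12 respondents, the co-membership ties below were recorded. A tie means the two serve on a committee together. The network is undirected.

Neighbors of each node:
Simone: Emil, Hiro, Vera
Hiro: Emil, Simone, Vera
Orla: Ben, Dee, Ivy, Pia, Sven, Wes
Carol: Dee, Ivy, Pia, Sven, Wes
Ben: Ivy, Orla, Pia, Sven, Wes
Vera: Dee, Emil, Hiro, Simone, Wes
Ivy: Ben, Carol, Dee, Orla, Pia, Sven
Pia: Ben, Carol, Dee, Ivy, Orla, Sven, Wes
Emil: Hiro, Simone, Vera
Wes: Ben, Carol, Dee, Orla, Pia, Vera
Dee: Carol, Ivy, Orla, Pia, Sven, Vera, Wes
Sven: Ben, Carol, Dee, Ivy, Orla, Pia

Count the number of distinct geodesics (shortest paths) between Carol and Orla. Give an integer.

The shortest distance is 2. The length-2 paths are: Carol–Sven–Orla; Carol–Dee–Orla; Carol–Ivy–Orla; Carol–Pia–Orla; Carol–Wes–Orla.
That gives 5 distinct shortest paths.

5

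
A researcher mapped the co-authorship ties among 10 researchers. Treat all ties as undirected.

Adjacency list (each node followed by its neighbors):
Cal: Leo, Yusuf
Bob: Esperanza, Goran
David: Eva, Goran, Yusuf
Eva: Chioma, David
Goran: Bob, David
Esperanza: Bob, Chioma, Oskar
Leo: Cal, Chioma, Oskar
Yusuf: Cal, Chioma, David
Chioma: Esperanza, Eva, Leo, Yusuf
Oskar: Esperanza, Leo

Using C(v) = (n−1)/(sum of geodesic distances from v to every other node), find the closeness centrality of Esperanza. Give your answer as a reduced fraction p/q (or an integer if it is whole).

Distances from Esperanza: Bob:1, Cal:3, Chioma:1, David:3, Eva:2, Goran:2, Leo:2, Oskar:1, Yusuf:2. Sum = 17.
n = 10, so closeness = 9/17.

9/17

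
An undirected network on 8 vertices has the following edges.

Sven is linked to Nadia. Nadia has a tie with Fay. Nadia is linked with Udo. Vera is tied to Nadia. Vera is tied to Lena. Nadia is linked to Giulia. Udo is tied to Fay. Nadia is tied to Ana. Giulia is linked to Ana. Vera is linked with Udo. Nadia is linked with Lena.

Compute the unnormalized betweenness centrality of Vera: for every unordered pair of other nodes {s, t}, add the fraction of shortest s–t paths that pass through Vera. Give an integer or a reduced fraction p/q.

1/2

Pairs whose geodesics pass through Vera — Udo–Lena: 1/2.
All other pairs contribute 0.
Summing the contributions gives betweenness(Vera) = 1/2.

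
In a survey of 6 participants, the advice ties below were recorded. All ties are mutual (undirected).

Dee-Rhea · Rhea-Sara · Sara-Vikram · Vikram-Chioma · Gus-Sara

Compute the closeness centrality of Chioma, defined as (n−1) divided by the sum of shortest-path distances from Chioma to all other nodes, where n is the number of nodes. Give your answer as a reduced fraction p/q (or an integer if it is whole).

Distances from Chioma: Dee:4, Gus:3, Rhea:3, Sara:2, Vikram:1. Sum = 13.
n = 6, so closeness = 5/13.

5/13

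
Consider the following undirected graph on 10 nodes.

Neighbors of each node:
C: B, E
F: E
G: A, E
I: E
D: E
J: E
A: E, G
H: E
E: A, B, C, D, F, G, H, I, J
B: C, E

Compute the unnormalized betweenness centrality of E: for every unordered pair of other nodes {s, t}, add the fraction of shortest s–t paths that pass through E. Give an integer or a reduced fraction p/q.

Pairs whose geodesics pass through E — J–I: 1; J–H: 1; J–A: 1; J–D: 1; J–G: 1; J–C: 1; J–F: 1; J–B: 1; I–H: 1; I–A: 1; I–D: 1; I–G: 1; I–C: 1; I–F: 1 … (+20 more pairs).
All other pairs contribute 0.
Summing the contributions gives betweenness(E) = 34.

34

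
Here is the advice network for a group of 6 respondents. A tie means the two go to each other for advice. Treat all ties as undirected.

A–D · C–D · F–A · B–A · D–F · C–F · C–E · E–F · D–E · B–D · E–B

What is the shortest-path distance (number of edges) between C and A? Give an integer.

2

One shortest route is C – D – A, which uses 2 edges, and C and A are not directly tied, so nothing shorter exists. So d(C,A) = 2.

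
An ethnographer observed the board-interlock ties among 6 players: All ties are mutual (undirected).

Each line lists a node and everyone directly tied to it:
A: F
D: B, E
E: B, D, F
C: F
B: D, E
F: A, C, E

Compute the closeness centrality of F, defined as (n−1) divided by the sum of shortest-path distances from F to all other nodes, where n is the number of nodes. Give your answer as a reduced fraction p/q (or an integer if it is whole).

Distances from F: A:1, B:2, C:1, D:2, E:1. Sum = 7.
n = 6, so closeness = 5/7.

5/7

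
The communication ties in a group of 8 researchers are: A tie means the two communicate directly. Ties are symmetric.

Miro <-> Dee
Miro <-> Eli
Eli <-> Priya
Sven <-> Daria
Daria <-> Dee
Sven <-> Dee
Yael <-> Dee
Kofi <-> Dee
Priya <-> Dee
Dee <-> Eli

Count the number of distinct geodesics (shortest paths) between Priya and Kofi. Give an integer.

1

The shortest distance is 2, and the only length-2 path is Priya–Dee–Kofi. So there is exactly 1 shortest path.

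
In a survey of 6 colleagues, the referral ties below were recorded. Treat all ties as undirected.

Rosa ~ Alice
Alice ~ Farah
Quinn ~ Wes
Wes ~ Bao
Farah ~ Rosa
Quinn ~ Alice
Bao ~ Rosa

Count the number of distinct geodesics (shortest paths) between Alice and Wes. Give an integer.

The shortest distance is 2, and the only length-2 path is Alice–Quinn–Wes. So there is exactly 1 shortest path.

1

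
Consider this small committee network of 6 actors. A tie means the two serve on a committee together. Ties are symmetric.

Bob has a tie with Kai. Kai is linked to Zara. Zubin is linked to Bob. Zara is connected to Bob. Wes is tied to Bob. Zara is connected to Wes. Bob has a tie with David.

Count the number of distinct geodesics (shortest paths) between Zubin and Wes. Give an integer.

The shortest distance is 2, and the only length-2 path is Zubin–Bob–Wes. So there is exactly 1 shortest path.

1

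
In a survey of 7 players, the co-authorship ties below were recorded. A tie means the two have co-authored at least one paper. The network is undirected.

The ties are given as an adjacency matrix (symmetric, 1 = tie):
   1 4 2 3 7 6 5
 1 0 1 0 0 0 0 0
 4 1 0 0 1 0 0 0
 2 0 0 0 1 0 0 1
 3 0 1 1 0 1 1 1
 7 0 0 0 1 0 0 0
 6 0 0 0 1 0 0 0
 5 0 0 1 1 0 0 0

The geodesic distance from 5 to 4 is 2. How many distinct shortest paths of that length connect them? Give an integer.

1

The shortest distance is 2, and the only length-2 path is 5–3–4. So there is exactly 1 shortest path.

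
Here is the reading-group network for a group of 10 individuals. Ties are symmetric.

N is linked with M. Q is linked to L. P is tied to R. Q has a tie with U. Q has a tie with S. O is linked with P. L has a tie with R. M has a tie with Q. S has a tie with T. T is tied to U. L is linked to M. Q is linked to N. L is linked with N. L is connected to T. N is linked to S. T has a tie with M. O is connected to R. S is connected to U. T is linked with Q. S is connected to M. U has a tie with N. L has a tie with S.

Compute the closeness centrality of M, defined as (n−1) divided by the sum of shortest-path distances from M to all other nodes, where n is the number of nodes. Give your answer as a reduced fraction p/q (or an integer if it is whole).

Distances from M: L:1, N:1, O:3, P:3, Q:1, R:2, S:1, T:1, U:2. Sum = 15.
n = 10, so closeness = 9/15 = 3/5.

3/5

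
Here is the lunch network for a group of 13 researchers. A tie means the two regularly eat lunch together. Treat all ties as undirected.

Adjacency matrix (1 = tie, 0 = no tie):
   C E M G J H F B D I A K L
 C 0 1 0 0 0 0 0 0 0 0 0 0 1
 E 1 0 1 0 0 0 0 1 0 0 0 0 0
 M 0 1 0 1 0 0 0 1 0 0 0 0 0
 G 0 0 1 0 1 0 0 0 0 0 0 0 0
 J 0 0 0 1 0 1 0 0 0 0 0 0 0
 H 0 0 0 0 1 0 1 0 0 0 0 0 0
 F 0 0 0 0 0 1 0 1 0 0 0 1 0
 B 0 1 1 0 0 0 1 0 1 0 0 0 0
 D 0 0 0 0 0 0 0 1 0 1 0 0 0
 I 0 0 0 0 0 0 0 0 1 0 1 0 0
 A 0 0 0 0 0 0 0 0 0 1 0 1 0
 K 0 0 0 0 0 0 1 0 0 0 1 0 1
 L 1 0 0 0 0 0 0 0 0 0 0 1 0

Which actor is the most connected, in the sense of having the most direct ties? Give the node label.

B

Degrees — A:2, B:4, C:2, D:2, E:3, F:3, G:2, H:2, I:2, J:2, K:3, L:2, M:3.
The maximum is 4, attained only by B.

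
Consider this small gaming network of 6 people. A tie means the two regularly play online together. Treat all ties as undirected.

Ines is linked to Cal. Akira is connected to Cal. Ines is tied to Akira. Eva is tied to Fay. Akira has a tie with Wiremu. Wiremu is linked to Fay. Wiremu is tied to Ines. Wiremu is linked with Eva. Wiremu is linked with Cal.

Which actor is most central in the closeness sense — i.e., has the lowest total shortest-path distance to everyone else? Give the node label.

Farness (sum of distances to all others) for each node — Akira:7, Cal:7, Eva:8, Fay:8, Ines:7, Wiremu:5.
The smallest farness is 5, for Wiremu, so Wiremu has the highest closeness.

Wiremu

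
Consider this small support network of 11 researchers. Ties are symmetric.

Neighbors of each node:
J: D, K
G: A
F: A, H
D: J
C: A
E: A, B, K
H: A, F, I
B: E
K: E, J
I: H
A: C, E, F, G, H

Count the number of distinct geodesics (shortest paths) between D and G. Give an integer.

The shortest distance is 5, and the only length-5 path is D–J–K–E–A–G. So there is exactly 1 shortest path.

1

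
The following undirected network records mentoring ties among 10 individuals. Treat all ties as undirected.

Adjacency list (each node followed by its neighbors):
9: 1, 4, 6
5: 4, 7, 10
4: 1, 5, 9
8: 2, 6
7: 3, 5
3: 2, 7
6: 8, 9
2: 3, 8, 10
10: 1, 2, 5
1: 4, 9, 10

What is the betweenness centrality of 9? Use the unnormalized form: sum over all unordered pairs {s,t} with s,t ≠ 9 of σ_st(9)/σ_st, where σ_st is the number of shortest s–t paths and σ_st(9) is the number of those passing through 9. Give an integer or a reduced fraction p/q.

11/2

Pairs whose geodesics pass through 9 — 5–6: 1; 10–6: 1/2; 1–6: 1; 1–8: 1/2; 4–6: 1; 4–8: 1; 6–7: 1/2.
All other pairs contribute 0.
Summing the contributions gives betweenness(9) = 11/2.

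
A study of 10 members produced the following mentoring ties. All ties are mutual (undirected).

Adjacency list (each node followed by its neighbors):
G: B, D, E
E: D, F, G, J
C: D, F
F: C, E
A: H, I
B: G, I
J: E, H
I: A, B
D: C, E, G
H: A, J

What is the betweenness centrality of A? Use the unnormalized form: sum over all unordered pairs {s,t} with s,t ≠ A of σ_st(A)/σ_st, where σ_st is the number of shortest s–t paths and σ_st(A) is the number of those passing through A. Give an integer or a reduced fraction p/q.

3

Pairs whose geodesics pass through A — I–J: 1; I–H: 1; B–H: 1.
All other pairs contribute 0.
Summing the contributions gives betweenness(A) = 3.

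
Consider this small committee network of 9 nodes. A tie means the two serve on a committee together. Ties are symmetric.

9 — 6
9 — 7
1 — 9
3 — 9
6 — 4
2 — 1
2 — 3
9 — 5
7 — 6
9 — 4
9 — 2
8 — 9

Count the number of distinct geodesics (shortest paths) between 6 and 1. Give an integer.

The shortest distance is 2, and the only length-2 path is 6–9–1. So there is exactly 1 shortest path.

1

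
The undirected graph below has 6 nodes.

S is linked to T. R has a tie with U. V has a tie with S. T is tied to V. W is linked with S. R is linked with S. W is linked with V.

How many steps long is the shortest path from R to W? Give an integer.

One shortest route is R – S – W, which uses 2 edges, and R and W are not directly tied, so nothing shorter exists. So d(R,W) = 2.

2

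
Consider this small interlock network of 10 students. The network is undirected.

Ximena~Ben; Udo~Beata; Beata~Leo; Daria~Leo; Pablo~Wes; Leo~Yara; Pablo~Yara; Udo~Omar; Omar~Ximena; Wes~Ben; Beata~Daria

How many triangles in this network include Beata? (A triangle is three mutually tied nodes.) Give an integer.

Beata's neighbors: Daria, Leo, and Udo.
Neighbor pairs that are themselves tied: Beata–Daria–Leo. Each forms one triangle with Beata, for 1 in total.

1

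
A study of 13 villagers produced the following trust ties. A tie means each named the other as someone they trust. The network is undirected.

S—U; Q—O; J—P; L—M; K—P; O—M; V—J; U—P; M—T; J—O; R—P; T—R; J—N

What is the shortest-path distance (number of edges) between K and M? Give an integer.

4

One shortest route is K – P – R – T – M, which uses 4 edges, and at distance 3 from K we only reach {N, O, S, T, V}, which does not include M. So d(K,M) = 4.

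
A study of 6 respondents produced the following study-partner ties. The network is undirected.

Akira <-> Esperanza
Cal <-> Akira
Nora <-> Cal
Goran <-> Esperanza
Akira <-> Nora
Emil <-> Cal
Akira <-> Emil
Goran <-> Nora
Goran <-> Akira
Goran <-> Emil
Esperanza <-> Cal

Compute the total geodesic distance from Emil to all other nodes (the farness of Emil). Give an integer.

7

Distances from Emil: Akira:1, Cal:1, Esperanza:2, Goran:1, Nora:2.
Sum = 1 + 1 + 2 + 1 + 2 = 7.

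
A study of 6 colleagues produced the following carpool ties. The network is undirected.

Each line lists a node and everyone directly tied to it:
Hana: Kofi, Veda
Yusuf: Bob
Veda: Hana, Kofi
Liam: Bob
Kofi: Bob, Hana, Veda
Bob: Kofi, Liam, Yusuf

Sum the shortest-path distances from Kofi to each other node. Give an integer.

Distances from Kofi: Bob:1, Hana:1, Liam:2, Veda:1, Yusuf:2.
Sum = 1 + 1 + 2 + 1 + 2 = 7.

7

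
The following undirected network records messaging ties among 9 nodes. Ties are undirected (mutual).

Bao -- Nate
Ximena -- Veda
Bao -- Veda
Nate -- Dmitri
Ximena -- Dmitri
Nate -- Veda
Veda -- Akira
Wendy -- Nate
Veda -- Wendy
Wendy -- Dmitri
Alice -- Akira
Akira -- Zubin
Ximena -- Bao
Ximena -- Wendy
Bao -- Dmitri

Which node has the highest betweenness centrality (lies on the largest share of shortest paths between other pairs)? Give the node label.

Veda

Unnormalized betweenness of each node: Akira:13, Alice:0, Bao:5/4, Dmitri:1/2, Nate:5/4, Veda:31/2, Wendy:5/4, Ximena:5/4, Zubin:0.
Veda has the largest value, 31/2, making it the main broker — the node through which the most shortest paths run.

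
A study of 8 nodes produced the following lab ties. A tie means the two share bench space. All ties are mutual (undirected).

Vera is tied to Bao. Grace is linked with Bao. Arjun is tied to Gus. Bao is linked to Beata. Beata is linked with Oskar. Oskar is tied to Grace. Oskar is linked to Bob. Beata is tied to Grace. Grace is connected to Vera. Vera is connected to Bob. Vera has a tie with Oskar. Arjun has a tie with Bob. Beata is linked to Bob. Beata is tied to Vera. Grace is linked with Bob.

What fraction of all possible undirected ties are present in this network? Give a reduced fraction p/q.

There are 15 edges and 8 nodes, so the maximum possible is C(8,2) = 28.
Density = 15/28.

15/28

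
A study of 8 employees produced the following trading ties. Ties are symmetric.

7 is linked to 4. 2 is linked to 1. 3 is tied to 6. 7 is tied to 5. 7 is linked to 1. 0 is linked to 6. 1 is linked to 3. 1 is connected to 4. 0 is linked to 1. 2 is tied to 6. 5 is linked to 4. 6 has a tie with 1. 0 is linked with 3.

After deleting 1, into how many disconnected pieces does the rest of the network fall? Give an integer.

Without 1, the remaining ties split the others into: {0, 2, 3, 6}; {4, 5, 7}.
That's 2 separate components.

2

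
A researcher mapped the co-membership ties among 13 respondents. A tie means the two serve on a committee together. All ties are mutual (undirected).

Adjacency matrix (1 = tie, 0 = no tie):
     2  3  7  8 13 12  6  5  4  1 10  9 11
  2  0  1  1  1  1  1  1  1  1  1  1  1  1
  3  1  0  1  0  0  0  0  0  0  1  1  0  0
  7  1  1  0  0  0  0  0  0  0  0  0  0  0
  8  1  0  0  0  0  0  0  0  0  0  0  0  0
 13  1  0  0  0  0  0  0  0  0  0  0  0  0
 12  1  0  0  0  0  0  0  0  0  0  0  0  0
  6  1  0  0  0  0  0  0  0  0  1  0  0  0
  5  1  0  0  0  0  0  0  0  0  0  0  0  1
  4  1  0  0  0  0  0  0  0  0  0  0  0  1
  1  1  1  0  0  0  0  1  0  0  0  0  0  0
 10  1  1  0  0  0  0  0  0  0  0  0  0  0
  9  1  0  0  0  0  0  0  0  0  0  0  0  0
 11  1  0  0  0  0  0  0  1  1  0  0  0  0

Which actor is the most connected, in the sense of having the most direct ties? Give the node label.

Degrees — 1:3, 2:12, 3:4, 4:2, 5:2, 6:2, 7:2, 8:1, 9:1, 10:2, 11:3, 12:1, 13:1.
The maximum is 12, attained only by 2.

2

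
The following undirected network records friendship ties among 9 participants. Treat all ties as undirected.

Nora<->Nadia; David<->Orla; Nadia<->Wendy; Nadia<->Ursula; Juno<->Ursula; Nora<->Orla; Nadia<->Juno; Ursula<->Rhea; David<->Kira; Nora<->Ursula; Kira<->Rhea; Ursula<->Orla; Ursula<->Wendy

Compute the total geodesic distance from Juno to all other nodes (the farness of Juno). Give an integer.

16

Distances from Juno: David:3, Kira:3, Nadia:1, Nora:2, Orla:2, Rhea:2, Ursula:1, Wendy:2.
Sum = 3 + 3 + 1 + 2 + 2 + 2 + 1 + 2 = 16.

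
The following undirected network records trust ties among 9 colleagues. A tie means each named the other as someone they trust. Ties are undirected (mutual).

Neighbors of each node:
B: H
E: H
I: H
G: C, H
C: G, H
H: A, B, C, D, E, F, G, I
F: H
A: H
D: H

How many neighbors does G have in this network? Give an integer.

2

G is directly tied to C and H. That is 2 neighbors, so the degree of G is 2.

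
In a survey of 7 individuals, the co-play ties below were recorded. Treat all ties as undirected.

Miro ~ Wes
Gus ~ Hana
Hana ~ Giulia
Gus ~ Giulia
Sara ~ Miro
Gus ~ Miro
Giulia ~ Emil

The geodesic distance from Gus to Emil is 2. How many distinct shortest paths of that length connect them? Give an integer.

1

The shortest distance is 2, and the only length-2 path is Gus–Giulia–Emil. So there is exactly 1 shortest path.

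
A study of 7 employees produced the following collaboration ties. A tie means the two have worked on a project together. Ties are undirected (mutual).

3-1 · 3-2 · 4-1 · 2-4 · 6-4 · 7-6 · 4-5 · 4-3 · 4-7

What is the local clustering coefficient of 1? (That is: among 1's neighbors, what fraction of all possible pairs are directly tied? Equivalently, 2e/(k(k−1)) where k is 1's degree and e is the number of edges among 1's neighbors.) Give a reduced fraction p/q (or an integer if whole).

1's neighbors: 3 and 4 (k = 2).
Possible neighbor pairs: C(2,2) = 1. Edges among them: 3–4 → e = 1.
Clustering(1) = 1/1.

1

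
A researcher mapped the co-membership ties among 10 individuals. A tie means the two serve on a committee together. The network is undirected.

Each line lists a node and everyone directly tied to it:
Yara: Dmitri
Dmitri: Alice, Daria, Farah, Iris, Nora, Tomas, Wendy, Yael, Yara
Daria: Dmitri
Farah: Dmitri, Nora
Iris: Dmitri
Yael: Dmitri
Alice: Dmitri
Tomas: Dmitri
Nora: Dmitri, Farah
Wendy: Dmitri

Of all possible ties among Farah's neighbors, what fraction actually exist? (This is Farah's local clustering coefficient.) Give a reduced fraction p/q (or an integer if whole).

Farah's neighbors: Dmitri and Nora (k = 2).
Possible neighbor pairs: C(2,2) = 1. Edges among them: Dmitri–Nora → e = 1.
Clustering(Farah) = 1/1.

1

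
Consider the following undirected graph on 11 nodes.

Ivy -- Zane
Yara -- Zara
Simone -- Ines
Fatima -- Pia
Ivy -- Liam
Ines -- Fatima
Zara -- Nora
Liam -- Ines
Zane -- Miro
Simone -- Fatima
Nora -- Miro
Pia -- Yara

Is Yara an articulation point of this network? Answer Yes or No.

Even without Yara, every remaining node can still reach every other (the residual graph is connected), so Yara is not a cut vertex.

No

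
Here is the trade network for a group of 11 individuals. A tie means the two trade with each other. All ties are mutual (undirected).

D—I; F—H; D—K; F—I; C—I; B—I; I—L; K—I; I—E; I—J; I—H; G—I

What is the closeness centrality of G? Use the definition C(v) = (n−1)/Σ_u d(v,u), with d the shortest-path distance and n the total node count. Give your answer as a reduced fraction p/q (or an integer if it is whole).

10/19

Distances from G: B:2, C:2, D:2, E:2, F:2, H:2, I:1, J:2, K:2, L:2. Sum = 19.
n = 11, so closeness = 10/19.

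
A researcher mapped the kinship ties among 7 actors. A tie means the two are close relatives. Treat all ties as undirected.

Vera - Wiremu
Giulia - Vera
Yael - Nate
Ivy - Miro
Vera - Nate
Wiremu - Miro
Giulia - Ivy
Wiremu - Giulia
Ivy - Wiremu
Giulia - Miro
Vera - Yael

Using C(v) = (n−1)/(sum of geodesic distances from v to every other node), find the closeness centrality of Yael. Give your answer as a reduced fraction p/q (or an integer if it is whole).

Distances from Yael: Giulia:2, Ivy:3, Miro:3, Nate:1, Vera:1, Wiremu:2. Sum = 12.
n = 7, so closeness = 6/12 = 1/2.

1/2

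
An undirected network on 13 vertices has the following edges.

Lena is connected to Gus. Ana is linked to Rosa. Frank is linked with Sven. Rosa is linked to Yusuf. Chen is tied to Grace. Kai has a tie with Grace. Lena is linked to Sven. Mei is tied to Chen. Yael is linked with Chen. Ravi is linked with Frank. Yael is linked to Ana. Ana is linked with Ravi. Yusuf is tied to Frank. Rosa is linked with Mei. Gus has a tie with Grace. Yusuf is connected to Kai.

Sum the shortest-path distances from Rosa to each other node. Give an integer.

27

Distances from Rosa: Ana:1, Chen:2, Frank:2, Grace:3, Gus:4, Kai:2, Lena:4, Mei:1, Ravi:2, Sven:3, Yael:2, Yusuf:1.
Sum = 1 + 2 + 2 + 3 + 4 + 2 + 4 + 1 + 2 + 3 + 2 + 1 = 27.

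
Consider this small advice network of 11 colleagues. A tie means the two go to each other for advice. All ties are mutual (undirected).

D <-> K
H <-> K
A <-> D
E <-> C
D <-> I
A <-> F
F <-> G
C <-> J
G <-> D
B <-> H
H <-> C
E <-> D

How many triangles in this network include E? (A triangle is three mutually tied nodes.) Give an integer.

0

E's neighbors are C and D, but none of them are tied to each other, so no triangle contains E.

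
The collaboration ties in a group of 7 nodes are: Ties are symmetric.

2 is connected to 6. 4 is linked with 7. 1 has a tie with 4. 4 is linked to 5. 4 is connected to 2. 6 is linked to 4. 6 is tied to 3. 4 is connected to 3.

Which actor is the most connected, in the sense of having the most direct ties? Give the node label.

Degrees — 1:1, 2:2, 3:2, 4:6, 5:1, 6:3, 7:1.
The maximum is 6, attained only by 4.

4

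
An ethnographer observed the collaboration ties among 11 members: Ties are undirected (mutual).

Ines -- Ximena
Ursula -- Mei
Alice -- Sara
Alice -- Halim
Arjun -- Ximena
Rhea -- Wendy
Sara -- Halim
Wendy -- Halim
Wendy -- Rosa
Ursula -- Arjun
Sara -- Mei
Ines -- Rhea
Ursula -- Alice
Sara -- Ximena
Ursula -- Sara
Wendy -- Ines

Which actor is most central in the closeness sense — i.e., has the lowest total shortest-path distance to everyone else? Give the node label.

Farness (sum of distances to all others) for each node — Alice:20, Arjun:23, Halim:18, Ines:20, Mei:24, Rhea:25, Rosa:28, Sara:17, Ursula:22, Wendy:19, Ximena:18.
The smallest farness is 17, for Sara, so Sara has the highest closeness.

Sara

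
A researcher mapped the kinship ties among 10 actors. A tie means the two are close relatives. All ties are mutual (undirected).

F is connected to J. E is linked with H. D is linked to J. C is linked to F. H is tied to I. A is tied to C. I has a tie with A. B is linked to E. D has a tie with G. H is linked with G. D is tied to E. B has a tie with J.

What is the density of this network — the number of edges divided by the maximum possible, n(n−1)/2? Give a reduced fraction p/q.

4/15

There are 12 edges and 10 nodes, so the maximum possible is C(10,2) = 45.
Density = 12/45 = 4/15.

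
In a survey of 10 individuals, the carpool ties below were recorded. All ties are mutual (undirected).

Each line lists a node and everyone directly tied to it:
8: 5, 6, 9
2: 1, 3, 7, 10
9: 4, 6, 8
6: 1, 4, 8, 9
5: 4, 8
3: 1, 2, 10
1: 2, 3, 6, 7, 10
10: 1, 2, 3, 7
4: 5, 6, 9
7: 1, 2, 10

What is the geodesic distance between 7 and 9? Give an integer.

One shortest route is 7 – 1 – 6 – 9, which uses 3 edges, and at distance 2 from 7 we only reach {3, 6}, which does not include 9. So d(7,9) = 3.

3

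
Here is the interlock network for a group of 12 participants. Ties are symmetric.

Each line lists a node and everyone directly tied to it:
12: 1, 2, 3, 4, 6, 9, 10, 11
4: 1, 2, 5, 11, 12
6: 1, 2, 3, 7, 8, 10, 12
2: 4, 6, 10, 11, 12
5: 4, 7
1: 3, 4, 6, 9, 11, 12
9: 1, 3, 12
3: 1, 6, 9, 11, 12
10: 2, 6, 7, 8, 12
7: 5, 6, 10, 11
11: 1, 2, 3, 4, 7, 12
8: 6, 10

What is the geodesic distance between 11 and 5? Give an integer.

One shortest route is 11 – 4 – 5, which uses 2 edges, and 11 and 5 are not directly tied, so nothing shorter exists. So d(11,5) = 2.

2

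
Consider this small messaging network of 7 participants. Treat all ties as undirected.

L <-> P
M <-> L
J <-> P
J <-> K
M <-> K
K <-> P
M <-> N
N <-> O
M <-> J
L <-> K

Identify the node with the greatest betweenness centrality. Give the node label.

Unnormalized betweenness of each node: J:1, K:4/3, L:1, M:25/3, N:5, O:0, P:1/3.
M has the largest value, 25/3, making it the main broker — the node through which the most shortest paths run.

M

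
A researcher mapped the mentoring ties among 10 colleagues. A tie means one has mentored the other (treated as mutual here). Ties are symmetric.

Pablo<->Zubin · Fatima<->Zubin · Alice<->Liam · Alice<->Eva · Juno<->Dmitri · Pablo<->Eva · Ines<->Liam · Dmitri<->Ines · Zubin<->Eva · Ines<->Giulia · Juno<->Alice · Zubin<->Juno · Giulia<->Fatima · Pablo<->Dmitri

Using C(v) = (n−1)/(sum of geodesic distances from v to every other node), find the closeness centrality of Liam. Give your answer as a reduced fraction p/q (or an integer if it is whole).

Distances from Liam: Alice:1, Dmitri:2, Eva:2, Fatima:3, Giulia:2, Ines:1, Juno:2, Pablo:3, Zubin:3. Sum = 19.
n = 10, so closeness = 9/19.

9/19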